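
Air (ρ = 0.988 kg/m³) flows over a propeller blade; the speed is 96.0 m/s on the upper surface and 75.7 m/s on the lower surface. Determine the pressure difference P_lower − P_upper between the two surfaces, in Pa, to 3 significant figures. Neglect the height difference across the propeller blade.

ΔP = 1720 Pa

Bernoulli (same height): P_lower − P_upper = ½ρ(v_upper² − v_lower²).
ΔP = ½·0.988·(96.0² − 75.7²) = 1720 Pa.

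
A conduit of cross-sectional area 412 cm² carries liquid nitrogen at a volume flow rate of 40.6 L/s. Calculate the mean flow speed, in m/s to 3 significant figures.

Q = 40.6 L/s = 0.0406 m³/s.
v = Q/A = 0.0406 / 0.0412 = 0.985 m/s.

v ≈ 0.985 m/s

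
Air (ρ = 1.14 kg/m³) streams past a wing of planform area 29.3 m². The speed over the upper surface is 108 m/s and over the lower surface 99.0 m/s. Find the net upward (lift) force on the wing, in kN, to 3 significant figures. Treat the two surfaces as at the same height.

F ≈ 31.1 kN

With equal heights on the two surfaces, Bernoulli gives P_lower − P_upper = ½ρ(v_upper² − v_lower²).
ΔP = ½·1.14·(108² − 99.0²) = 1060 Pa.
Lift = ΔP · A = 1060 × 29.3 = 31100 N.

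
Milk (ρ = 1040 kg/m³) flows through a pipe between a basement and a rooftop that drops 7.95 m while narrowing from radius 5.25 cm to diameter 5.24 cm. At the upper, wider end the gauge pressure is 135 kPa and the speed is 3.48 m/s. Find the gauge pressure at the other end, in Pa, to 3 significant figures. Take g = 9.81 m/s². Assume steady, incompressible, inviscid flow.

The volume flow rate is constant, so v₂ = (A₁/A₂)v₁ = (86.6/21.6)·3.48 = 14.0 m/s.
Energy conservation along the streamline gives P₂ = P₁ − ½ρ(v₂² − v₁²) − ρg(h₂ − h₁).
P₂ = 135000 + ½·1040·(3.48² − 14.0²) − 1040·9.81·(−7.95) = 135000 + (-95200) − (-81100) = 121000 Pa.

P₂ = 121000 Pa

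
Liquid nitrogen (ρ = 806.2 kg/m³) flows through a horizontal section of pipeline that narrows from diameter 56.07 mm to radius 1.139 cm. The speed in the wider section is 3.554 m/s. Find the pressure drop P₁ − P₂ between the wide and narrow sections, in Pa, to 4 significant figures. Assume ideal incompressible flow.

The volume flow rate is constant, so v₂ = (A₁/A₂)v₁ = (24.69/4.076)·3.554 = 21.53 m/s.
With no height change, Bernoulli's equation is P₁ + ½ρv₁² = P₂ + ½ρv₂².
P₁ − P₂ = ½·806.2·(21.53² − 3.554²) = ½·806.2·451.0 = 181800 Pa.

181800 Pa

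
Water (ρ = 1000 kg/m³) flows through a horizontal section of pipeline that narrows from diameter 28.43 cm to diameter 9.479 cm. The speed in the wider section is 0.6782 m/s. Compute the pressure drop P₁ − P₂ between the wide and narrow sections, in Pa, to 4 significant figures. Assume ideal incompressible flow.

Mass conservation (A₁v₁ = A₂v₂) gives v₂ = 0.6782 × 634.8/70.57 = 6.101 m/s.
Bernoulli (h₁ = h₂): P₁ − P₂ = ½ρ(v₂² − v₁²).
P₁ − P₂ = ½·1000·(6.101² − 0.6782²) = ½·1000·36.76 = 18380 Pa.

ΔP = 18380 Pa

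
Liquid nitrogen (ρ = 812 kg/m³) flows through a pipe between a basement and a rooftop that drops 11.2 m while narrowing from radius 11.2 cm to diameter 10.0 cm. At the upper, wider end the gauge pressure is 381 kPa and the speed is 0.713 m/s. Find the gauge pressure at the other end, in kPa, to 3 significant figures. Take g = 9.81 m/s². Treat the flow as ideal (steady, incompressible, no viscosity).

Mass conservation (A₁v₁ = A₂v₂) gives v₂ = 0.713 × 394/78.5 = 3.58 m/s.
Applying Bernoulli between the two ends and solving for P₂: P₂ = P₁ + ½ρ(v₁² − v₂²) − ρgΔh.
P₂ = 381000 + ½·812·(0.713² − 3.58²) − 812·9.81·(−11.2) = 381000 + (-4990) − (-89200) = 465000 Pa.

P₂ ≈ 465 kPa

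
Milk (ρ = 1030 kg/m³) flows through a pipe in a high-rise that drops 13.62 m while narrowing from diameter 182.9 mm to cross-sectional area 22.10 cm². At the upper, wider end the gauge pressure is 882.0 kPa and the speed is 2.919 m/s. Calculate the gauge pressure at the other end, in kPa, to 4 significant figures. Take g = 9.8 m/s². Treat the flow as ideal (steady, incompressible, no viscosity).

P₂ ≈ 403.7 kPa

Mass conservation (A₁v₁ = A₂v₂) gives v₂ = 2.919 × 262.7/22.10 = 34.70 m/s.
Energy conservation along the streamline gives P₂ = P₁ − ½ρ(v₂² − v₁²) − ρg(h₂ − h₁).
P₂ = 882000 + ½·1030·(2.919² − 34.70²) − 1030·9.8·(−13.62) = 882000 + (-615800) − (-137500) = 403700 Pa.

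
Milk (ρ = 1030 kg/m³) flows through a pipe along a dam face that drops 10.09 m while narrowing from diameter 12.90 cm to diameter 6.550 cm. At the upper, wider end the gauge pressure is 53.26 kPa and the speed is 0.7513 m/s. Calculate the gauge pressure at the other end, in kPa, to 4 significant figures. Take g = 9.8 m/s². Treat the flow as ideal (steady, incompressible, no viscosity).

151.0 kPa

By continuity, v₂ = v₁·A₁/A₂ = 0.7513·(130.7/33.70) = 2.914 m/s.
Energy conservation along the streamline gives P₂ = P₁ − ½ρ(v₂² − v₁²) − ρg(h₂ − h₁).
P₂ = 53260 + ½·1030·(0.7513² − 2.914²) − 1030·9.8·(−10.09) = 53260 + (-4083) − (-101800) = 151000 Pa.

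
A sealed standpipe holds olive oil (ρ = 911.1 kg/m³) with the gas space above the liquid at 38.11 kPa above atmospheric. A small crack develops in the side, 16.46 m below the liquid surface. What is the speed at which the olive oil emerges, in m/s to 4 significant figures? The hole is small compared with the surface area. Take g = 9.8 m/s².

v ≈ 20.16 m/s

Take point 1 at the surface (v₁ ≈ 0) and point 2 at the hole (at atmospheric pressure). Bernoulli: P₁ + ρg h = P_atm + ½ρv₂².
With P₁ − P_atm = 38110 Pa, v₂ = √(2gh + 2ΔP/ρ) = √(2·9.8·16.46 + 2·38110/911.1) = 20.16 m/s.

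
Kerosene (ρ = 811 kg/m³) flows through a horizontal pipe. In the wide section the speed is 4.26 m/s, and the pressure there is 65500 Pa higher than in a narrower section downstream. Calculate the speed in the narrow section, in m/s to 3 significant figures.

Horizontal Bernoulli: P₁ + ½ρv₁² = P₂ + ½ρv₂², so v₂² = v₁² + 2(P₁ − P₂)/ρ.
v₂ = √(4.26² + 2·65500/811) = √(18.1 + 162) = 13.4 m/s.

v₂ = 13.4 m/s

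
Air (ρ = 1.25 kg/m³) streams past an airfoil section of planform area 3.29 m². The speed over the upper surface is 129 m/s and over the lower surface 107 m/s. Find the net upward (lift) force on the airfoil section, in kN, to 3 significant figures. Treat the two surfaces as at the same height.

10.7 kN

With equal heights on the two surfaces, Bernoulli gives P_lower − P_upper = ½ρ(v_upper² − v_lower²).
ΔP = ½·1.25·(129² − 107²) = 3240 Pa.
Lift = ΔP · A = 3240 × 3.29 = 10700 N.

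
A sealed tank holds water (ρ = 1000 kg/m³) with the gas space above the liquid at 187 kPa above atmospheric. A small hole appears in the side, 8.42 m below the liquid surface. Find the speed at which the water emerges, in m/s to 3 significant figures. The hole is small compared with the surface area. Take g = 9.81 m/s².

Take point 1 at the surface (v₁ ≈ 0) and point 2 at the hole (at atmospheric pressure). Bernoulli: P₁ + ρg h = P_atm + ½ρv₂².
With P₁ − P_atm = 187000 Pa, v₂ = √(2gh + 2ΔP/ρ) = √(2·9.81·8.42 + 2·187000/1000) = 23.2 m/s.

v ≈ 23.2 m/s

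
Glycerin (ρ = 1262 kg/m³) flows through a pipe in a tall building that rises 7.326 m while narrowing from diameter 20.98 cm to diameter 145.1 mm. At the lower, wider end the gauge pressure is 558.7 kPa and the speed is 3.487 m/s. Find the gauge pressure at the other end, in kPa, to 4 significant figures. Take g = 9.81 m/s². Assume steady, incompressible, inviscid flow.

442.1 kPa

The volume flow rate is constant, so v₂ = (A₁/A₂)v₁ = (345.7/165.4)·3.487 = 7.290 m/s.
Energy conservation along the streamline gives P₂ = P₁ − ½ρ(v₂² − v₁²) − ρg(h₂ − h₁).
P₂ = 558700 + ½·1262·(3.487² − 7.290²) − 1262·9.81·(+7.326) = 558700 + (-25860) − (90700) = 442100 Pa.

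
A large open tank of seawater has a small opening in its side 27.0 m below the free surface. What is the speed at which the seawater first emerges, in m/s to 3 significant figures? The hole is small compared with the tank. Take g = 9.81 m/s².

23.0 m/s

Bernoulli from surface to hole (P equal, v_surface ≈ 0): v = √(2gh) = √(2×9.81×27.0) = 23.0 m/s.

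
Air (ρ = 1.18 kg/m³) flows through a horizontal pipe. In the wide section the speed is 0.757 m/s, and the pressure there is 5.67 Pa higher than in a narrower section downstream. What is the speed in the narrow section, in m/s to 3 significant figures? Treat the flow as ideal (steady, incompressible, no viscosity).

With h₁ = h₂, rearranging Bernoulli gives v₂ = √(v₁² + 2ΔP/ρ).
v₂ = √(0.757² + 2·5.67/1.18) = √(0.573 + 9.61) = 3.19 m/s.

v₂ ≈ 3.19 m/s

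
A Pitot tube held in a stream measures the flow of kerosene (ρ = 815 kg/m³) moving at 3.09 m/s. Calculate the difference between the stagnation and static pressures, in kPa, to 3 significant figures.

ΔP ≈ 3.89 kPa

At the stagnation point the flow is brought to rest, so Bernoulli gives P_stag − P_static = ½ρv².
ΔP = ½·815·3.09² = 3890 Pa.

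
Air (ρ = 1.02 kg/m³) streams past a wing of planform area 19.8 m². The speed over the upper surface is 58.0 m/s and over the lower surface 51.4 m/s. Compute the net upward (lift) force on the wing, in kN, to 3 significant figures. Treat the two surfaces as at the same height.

The faster flow above has the lower pressure; Bernoulli (same height) gives ΔP = ½ρ(v_up² − v_low²).
ΔP = ½·1.02·(58.0² − 51.4²) = 368 Pa.
Lift = ΔP · A = 368 × 19.8 = 7290 N.

F ≈ 7.29 kN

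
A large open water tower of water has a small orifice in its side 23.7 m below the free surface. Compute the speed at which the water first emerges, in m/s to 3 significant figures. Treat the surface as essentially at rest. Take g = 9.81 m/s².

v ≈ 21.6 m/s

Bernoulli from surface to hole (P equal, v_surface ≈ 0): v = √(2gh) = √(2×9.81×23.7) = 21.6 m/s.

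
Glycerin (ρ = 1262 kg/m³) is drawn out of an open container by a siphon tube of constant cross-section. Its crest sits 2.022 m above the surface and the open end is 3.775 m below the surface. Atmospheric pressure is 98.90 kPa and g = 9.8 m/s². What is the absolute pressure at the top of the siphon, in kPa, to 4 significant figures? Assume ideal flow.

Bernoulli surface→outlet gives ½v² = g·h_out, so v = √(2·9.8·3.775) = 8.602 m/s.
Continuity keeps v the same throughout the tube; from surface to crest, P_atm + 0 = P_top + ½ρv² + ρg·h_top.
P_top = 98900 − ½·1262·8.602² − 1262·9.8·2.022 = 27210 Pa.

P_top ≈ 27.21 kPa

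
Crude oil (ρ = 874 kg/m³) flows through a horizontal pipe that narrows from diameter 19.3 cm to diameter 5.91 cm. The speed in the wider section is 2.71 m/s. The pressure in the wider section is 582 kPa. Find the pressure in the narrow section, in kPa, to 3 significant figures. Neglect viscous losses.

Mass conservation (A₁v₁ = A₂v₂) gives v₂ = 2.71 × 293/27.4 = 28.9 m/s.
Bernoulli (h₁ = h₂): P₁ − P₂ = ½ρ(v₂² − v₁²).
P₂ = P₁ − ½ρ(v₂² − v₁²) = 582000 − ½·874·(28.9² − 2.71²) = 582000 − 362000 = 220000 Pa.

220 kPa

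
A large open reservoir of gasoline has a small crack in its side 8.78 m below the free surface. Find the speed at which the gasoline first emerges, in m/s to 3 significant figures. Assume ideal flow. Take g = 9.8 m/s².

v = 13.1 m/s

The surface is effectively still and both ends are open, so ½v² = gh and v = √(2·9.8·8.78) = 13.1 m/s.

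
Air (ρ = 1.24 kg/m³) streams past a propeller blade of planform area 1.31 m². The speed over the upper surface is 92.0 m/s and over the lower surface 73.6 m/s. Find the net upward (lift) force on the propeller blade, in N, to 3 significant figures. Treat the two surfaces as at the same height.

From P + ½ρv² = const at equal height, P_low − P_up = ½ρ(v_up² − v_low²).
ΔP = ½·1.24·(92.0² − 73.6²) = 1890 Pa.
Lift = ΔP · A = 1890 × 1.31 = 2470 N.

F ≈ 2470 N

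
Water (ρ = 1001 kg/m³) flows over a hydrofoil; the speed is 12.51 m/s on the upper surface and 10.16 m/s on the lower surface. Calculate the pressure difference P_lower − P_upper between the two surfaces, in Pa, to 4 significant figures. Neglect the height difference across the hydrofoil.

ΔP ≈ 26660 Pa

With negligible Δh, P + ½ρv² is constant, so P_low − P_up = ½ρ(v_up² − v_low²).
ΔP = ½·1001·(12.51² − 10.16²) = 26660 Pa.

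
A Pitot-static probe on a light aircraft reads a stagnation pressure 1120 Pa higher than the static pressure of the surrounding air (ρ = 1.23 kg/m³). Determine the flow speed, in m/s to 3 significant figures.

42.7 m/s

The dynamic pressure equals the rise in static pressure at the stagnation point: ΔP = ½ρv².
v = √(2ΔP/ρ) = √(2·1120/1.23) = 42.7 m/s.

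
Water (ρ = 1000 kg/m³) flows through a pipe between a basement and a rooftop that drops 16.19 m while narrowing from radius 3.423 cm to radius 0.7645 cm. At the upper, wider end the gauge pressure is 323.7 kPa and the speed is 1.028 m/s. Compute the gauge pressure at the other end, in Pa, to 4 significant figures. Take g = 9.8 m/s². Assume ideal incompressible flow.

Continuity gives A₁v₁ = A₂v₂, so v₂ = (36.81 cm²)/(1.836 cm²) × 1.028 m/s = 20.61 m/s.
Applying Bernoulli between the two ends and solving for P₂: P₂ = P₁ + ½ρ(v₁² − v₂²) − ρgΔh.
P₂ = 323700 + ½·1000·(1.028² − 20.61²) − 1000·9.8·(−16.19) = 323700 + (-211800) − (-158700) = 270500 Pa.

270500 Pa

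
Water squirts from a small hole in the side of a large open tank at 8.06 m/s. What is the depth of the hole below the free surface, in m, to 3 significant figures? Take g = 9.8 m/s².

Inverting v = √(2gh) gives h = v² / 2g.
h = 8.06²/(2·9.8) = 65.0/19.60 = 3.31 m.

h ≈ 3.31 m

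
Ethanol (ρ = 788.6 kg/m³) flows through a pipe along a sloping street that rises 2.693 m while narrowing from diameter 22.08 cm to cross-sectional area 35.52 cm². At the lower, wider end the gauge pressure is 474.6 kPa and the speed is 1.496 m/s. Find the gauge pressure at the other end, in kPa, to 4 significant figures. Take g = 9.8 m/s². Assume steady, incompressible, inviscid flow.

P₂ ≈ 352.1 kPa

The volume flow rate is constant, so v₂ = (A₁/A₂)v₁ = (382.9/35.52)·1.496 = 16.13 m/s.
Energy conservation along the streamline gives P₂ = P₁ − ½ρ(v₂² − v₁²) − ρg(h₂ − h₁).
P₂ = 474600 + ½·788.6·(1.496² − 16.13²) − 788.6·9.8·(+2.693) = 474600 + (-101700) − (20810) = 352100 Pa.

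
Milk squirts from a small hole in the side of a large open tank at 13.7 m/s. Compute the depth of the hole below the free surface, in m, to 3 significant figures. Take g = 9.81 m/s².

h = 9.57 m

Torricelli: v = √(2gh), so h = v²/(2g).
h = 13.7²/(2·9.81) = 188/19.62 = 9.57 m.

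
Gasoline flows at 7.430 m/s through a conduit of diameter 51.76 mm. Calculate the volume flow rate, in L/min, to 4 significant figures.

Q = A·v = 0.002104 m² × 7.430 m/s = 0.01563 m³/s.
Converting: 0.01563 m³/s × 60000 = 938.0 L/min.

Q ≈ 938.0 L/min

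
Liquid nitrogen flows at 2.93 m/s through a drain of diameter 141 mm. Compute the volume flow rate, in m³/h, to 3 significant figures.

Q = A·v = 0.0156 m² × 2.93 m/s = 0.0458 m³/s.
Converting: 0.0458 m³/s × 3600 = 165 m³/h.

Q = 165 m³/h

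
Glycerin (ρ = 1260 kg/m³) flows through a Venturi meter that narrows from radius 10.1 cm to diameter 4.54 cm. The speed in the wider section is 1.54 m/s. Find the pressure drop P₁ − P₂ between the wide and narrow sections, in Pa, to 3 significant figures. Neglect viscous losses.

By continuity, v₂ = v₁·A₁/A₂ = 1.54·(320/16.2) = 30.5 m/s.
With no height change, Bernoulli's equation is P₁ + ½ρv₁² = P₂ + ½ρv₂².
P₁ − P₂ = ½·1260·(30.5² − 1.54²) = ½·1260·927 = 584000 Pa.

ΔP ≈ 584000 Pa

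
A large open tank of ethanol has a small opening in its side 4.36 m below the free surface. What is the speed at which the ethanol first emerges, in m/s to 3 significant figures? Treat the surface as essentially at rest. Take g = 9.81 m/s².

The surface is effectively still and both ends are open, so ½v² = gh and v = √(2·9.81·4.36) = 9.25 m/s.

9.25 m/s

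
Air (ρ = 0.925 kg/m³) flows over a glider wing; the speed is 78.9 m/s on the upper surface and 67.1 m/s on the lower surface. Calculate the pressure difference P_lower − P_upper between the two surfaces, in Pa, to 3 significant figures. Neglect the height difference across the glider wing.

ΔP ≈ 797 Pa

Bernoulli (same height): P_lower − P_upper = ½ρ(v_upper² − v_lower²).
ΔP = ½·0.925·(78.9² − 67.1²) = 797 Pa.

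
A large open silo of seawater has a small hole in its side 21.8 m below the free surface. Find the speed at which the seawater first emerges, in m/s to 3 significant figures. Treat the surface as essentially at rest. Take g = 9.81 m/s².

The surface is effectively still and both ends are open, so ½v² = gh and v = √(2·9.81·21.8) = 20.7 m/s.

v ≈ 20.7 m/s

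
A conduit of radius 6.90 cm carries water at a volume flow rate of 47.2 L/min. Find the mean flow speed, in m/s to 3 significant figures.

v ≈ 0.0526 m/s

Q = 47.2 L/min = 0.000787 m³/s.
v = Q/A = 0.000787 / 0.0150 = 0.0526 m/s.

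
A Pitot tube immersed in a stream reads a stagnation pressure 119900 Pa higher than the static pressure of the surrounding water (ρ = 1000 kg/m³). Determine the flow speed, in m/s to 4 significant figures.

The dynamic pressure equals the rise in static pressure at the stagnation point: ΔP = ½ρv².
v = √(2ΔP/ρ) = √(2·119900/1000) = 15.49 m/s.

15.49 m/s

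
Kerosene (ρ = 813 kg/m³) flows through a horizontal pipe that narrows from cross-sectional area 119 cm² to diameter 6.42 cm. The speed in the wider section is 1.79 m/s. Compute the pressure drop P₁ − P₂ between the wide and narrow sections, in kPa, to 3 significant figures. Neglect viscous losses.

16.3 kPa

The volume flow rate is constant, so v₂ = (A₁/A₂)v₁ = (119/32.4)·1.79 = 6.58 m/s.
Bernoulli (h₁ = h₂): P₁ − P₂ = ½ρ(v₂² − v₁²).
P₁ − P₂ = ½·813·(6.58² − 1.79²) = ½·813·40.1 = 16300 Pa.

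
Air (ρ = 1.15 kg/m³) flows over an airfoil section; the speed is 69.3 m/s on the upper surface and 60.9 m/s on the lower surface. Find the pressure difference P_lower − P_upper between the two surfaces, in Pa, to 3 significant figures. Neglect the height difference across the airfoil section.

The pressure is lower where the speed is higher: ΔP = ½ρ(v_up² − v_low²).
ΔP = ½·1.15·(69.3² − 60.9²) = 629 Pa.

ΔP ≈ 629 Pa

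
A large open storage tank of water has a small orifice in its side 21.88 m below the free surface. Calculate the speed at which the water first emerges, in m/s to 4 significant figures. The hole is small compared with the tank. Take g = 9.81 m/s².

v = 20.72 m/s

With the surface at rest and both surface and jet at atmospheric pressure, Bernoulli gives ρg h = ½ρv², so v = √(2gh) = √(2·9.81·21.88) = 20.72 m/s.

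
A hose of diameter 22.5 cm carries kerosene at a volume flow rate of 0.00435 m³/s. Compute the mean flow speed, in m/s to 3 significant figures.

v ≈ 0.109 m/s

Q = 0.00435 m³/s = 0.00435 m³/s.
v = Q/A = 0.00435 / 0.0398 = 0.109 m/s.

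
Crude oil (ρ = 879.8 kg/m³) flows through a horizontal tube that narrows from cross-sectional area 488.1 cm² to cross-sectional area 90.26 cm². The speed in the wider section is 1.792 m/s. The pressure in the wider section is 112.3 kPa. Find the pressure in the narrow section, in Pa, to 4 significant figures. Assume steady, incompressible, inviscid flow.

Mass conservation (A₁v₁ = A₂v₂) gives v₂ = 1.792 × 488.1/90.26 = 9.691 m/s.
Along the horizontal streamline, P + ½ρv² is constant.
P₂ = P₁ − ½ρ(v₂² − v₁²) = 112300 − ½·879.8·(9.691² − 1.792²) = 112300 − 39900 = 72400 Pa.

P₂ ≈ 72400 Pa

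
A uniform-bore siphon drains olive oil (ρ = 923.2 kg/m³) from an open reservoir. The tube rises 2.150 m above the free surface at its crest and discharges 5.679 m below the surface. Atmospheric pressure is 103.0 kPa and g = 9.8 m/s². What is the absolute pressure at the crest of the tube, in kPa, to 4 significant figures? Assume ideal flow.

32.17 kPa

Bernoulli surface→outlet gives ½v² = g·h_out, so v = √(2·9.8·5.679) = 10.55 m/s.
The bore is uniform, so the speed at the crest is the same v. Bernoulli surface→crest: P_atm = P_top + ½ρv² + ρg·h_top.
P_top = 103000 − ½·923.2·10.55² − 923.2·9.8·2.150 = 32170 Pa.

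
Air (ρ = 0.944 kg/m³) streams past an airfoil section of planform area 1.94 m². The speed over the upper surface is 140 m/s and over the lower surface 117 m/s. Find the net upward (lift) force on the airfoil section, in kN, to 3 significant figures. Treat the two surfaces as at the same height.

F = 5.41 kN

From P + ½ρv² = const at equal height, P_low − P_up = ½ρ(v_up² − v_low²).
ΔP = ½·0.944·(140² − 117²) = 2790 Pa.
Lift = ΔP · A = 2790 × 1.94 = 5410 N.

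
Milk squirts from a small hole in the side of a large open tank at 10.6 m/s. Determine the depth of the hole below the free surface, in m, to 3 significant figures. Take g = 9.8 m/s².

h = 5.73 m

Inverting v = √(2gh) gives h = v² / 2g.
h = 10.6²/(2·9.8) = 112/19.60 = 5.73 m.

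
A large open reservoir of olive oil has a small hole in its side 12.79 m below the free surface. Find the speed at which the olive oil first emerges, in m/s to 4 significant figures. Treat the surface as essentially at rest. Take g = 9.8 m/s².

Torricelli's result v = √(2gh) gives v = √(2·9.8·12.79) = 15.83 m/s.

v = 15.83 m/s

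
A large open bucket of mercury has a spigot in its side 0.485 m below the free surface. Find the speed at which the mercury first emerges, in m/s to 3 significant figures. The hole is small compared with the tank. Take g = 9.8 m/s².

With the surface at rest and both surface and jet at atmospheric pressure, Bernoulli gives ρg h = ½ρv², so v = √(2gh) = √(2·9.8·0.485) = 3.08 m/s.

v ≈ 3.08 m/s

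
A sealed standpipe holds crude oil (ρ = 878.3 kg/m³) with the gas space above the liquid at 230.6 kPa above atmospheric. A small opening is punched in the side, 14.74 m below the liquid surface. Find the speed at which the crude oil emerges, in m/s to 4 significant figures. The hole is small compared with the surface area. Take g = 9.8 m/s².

v ≈ 28.53 m/s

Take point 1 at the surface (v₁ ≈ 0) and point 2 at the hole (at atmospheric pressure). Bernoulli: P₁ + ρg h = P_atm + ½ρv₂².
With P₁ − P_atm = 230600 Pa, v₂ = √(2gh + 2ΔP/ρ) = √(2·9.8·14.74 + 2·230600/878.3) = 28.53 m/s.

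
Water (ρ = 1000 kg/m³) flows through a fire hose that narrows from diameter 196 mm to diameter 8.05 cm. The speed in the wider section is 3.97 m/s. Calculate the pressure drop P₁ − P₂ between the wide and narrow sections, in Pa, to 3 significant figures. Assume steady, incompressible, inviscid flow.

Continuity gives A₁v₁ = A₂v₂, so v₂ = (302 cm²)/(50.9 cm²) × 3.97 m/s = 23.5 m/s.
Bernoulli (h₁ = h₂): P₁ − P₂ = ½ρ(v₂² − v₁²).
P₁ − P₂ = ½·1000·(23.5² − 3.97²) = ½·1000·538 = 269000 Pa.

ΔP ≈ 269000 Pa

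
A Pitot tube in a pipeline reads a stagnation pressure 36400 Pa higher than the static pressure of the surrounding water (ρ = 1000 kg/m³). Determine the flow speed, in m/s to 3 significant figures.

Bernoulli between the free stream and the stagnation point: ½ρv² = P_stag − P_static.
v = √(2ΔP/ρ) = √(2·36400/1000) = 8.53 m/s.

v ≈ 8.53 m/s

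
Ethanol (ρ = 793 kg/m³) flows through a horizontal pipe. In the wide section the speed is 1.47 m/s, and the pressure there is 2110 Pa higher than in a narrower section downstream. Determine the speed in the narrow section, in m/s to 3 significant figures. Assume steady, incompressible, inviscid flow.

With h₁ = h₂, rearranging Bernoulli gives v₂ = √(v₁² + 2ΔP/ρ).
v₂ = √(1.47² + 2·2110/793) = √(2.16 + 5.32) = 2.74 m/s.

2.74 m/s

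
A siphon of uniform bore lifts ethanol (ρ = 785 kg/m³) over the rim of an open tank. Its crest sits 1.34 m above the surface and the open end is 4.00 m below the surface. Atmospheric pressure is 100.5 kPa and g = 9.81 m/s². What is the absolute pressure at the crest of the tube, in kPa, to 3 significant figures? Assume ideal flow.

The outlet speed comes from Torricelli: v = √(2g·4.00) = 8.86 m/s.
Continuity keeps v the same throughout the tube; from surface to crest, P_atm + 0 = P_top + ½ρv² + ρg·h_top.
P_top = 100500 − ½·785·8.86² − 785·9.81·1.34 = 59400 Pa.

P_top ≈ 59.4 kPa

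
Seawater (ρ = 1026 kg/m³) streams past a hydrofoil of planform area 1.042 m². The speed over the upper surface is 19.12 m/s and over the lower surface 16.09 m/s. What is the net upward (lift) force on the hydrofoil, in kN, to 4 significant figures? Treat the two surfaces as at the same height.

F ≈ 57.03 kN

The faster flow above has the lower pressure; Bernoulli (same height) gives ΔP = ½ρ(v_up² − v_low²).
ΔP = ½·1026·(19.12² − 16.09²) = 54730 Pa.
Lift = ΔP · A = 54730 × 1.042 = 57030 N.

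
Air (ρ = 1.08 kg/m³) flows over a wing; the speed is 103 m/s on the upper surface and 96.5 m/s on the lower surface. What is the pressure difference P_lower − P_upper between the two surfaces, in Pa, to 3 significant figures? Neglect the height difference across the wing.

The pressure is lower where the speed is higher: ΔP = ½ρ(v_up² − v_low²).
ΔP = ½·1.08·(103² − 96.5²) = 700 Pa.

700 Pa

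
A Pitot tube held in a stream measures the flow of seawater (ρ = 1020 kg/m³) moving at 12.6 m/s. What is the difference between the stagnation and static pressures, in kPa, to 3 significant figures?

81.0 kPa

At the stagnation point the flow is brought to rest, so Bernoulli gives P_stag − P_static = ½ρv².
ΔP = ½·1020·12.6² = 81000 Pa.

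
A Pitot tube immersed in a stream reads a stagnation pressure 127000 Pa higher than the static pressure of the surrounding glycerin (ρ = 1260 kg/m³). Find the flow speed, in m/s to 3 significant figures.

v = 14.2 m/s

At the stagnation point the flow is brought to rest, so Bernoulli gives P_stag − P_static = ½ρv².
v = √(2ΔP/ρ) = √(2·127000/1260) = 14.2 m/s.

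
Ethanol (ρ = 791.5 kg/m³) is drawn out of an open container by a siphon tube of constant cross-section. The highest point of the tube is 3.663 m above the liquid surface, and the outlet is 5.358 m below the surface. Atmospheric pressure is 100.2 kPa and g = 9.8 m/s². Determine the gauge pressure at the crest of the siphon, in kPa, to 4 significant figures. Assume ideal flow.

Bernoulli surface→outlet gives ½v² = g·h_out, so v = √(2·9.8·5.358) = 10.25 m/s.
Continuity keeps v the same throughout the tube; from surface to crest, P_atm + 0 = P_top + ½ρv² + ρg·h_top.
P_top = 100200 − ½·791.5·10.25² − 791.5·9.8·3.663 = 30230 Pa. So P_gauge = P_top − P_atm = -69970 Pa.

-69.97 kPa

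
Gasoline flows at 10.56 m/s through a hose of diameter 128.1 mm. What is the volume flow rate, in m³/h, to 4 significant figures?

Q ≈ 490.0 m³/h

Q = A·v = 0.01289 m² × 10.56 m/s = 0.1361 m³/s.
Converting: 0.1361 m³/s × 3600 = 490.0 m³/h.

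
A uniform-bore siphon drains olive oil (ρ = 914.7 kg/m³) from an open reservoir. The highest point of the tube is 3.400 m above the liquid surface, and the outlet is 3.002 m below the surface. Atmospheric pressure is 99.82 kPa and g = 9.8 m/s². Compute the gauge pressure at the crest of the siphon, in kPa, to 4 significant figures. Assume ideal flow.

The outlet speed comes from Torricelli: v = √(2g·3.002) = 7.671 m/s.
With constant cross-section the crest speed equals v; applying Bernoulli from the surface up to the crest, P_top = P_atm − ½ρv² − ρg·h_top.
P_top = 99820 − ½·914.7·7.671² − 914.7·9.8·3.400 = 42430 Pa. So P_gauge = P_top − P_atm = -57390 Pa.

P_gauge ≈ -57.39 kPa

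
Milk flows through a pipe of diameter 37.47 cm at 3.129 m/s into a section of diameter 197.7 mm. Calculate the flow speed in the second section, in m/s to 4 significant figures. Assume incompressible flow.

v₂ ≈ 11.24 m/s

Mass conservation (A₁v₁ = A₂v₂) gives v₂ = 3.129 × 1103/307.0 = 11.24 m/s.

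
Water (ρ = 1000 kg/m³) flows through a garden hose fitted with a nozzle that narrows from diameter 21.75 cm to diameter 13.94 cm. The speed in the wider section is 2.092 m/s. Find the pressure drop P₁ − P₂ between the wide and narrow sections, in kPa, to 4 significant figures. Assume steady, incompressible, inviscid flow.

Continuity gives A₁v₁ = A₂v₂, so v₂ = (371.5 cm²)/(152.6 cm²) × 2.092 m/s = 5.093 m/s.
With no height change, Bernoulli's equation is P₁ + ½ρv₁² = P₂ + ½ρv₂².
P₁ − P₂ = ½·1000·(5.093² − 2.092²) = ½·1000·21.56 = 10780 Pa.

ΔP ≈ 10.78 kPa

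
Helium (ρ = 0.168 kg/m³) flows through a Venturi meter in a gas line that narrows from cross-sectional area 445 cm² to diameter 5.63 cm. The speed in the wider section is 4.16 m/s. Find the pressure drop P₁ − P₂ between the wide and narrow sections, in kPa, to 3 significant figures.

Continuity gives A₁v₁ = A₂v₂, so v₂ = (445 cm²)/(24.9 cm²) × 4.16 m/s = 74.4 m/s.
Along the horizontal streamline, P + ½ρv² is constant.
P₁ − P₂ = ½·0.168·(74.4² − 4.16²) = ½·0.168·5510 = 463 Pa.

ΔP ≈ 0.463 kPa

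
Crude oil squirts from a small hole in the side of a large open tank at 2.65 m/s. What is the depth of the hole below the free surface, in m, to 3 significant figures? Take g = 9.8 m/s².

Torricelli: v = √(2gh), so h = v²/(2g).
h = 2.65²/(2·9.8) = 7.02/19.60 = 0.358 m.

h = 0.358 m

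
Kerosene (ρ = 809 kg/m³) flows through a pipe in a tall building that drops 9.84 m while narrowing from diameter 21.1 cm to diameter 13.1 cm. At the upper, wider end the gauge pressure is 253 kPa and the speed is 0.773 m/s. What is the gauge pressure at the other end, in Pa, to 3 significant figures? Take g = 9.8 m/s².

By continuity, v₂ = v₁·A₁/A₂ = 0.773·(350/135) = 2.01 m/s.
Energy conservation along the streamline gives P₂ = P₁ − ½ρ(v₂² − v₁²) − ρg(h₂ − h₁).
P₂ = 253000 + ½·809·(0.773² − 2.01²) − 809·9.8·(−9.84) = 253000 + (-1390) − (-78000) = 330000 Pa.

P₂ ≈ 330000 Pa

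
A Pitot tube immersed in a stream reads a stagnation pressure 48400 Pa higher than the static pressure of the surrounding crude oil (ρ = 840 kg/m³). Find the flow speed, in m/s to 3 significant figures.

The dynamic pressure equals the rise in static pressure at the stagnation point: ΔP = ½ρv².
v = √(2ΔP/ρ) = √(2·48400/840) = 10.7 m/s.

v ≈ 10.7 m/s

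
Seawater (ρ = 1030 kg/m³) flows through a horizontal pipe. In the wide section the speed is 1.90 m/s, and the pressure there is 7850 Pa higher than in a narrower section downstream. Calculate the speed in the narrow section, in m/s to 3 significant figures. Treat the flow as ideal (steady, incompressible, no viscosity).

Horizontal Bernoulli: P₁ + ½ρv₁² = P₂ + ½ρv₂², so v₂² = v₁² + 2(P₁ − P₂)/ρ.
v₂ = √(1.90² + 2·7850/1030) = √(3.61 + 15.2) = 4.34 m/s.

v₂ = 4.34 m/s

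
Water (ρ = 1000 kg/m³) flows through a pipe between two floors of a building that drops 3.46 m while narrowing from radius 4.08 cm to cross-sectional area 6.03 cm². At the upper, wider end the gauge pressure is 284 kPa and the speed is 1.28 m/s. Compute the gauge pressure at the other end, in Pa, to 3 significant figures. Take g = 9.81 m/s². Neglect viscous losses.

By continuity, v₂ = v₁·A₁/A₂ = 1.28·(52.3/6.03) = 11.1 m/s.
Applying Bernoulli between the two ends and solving for P₂: P₂ = P₁ + ½ρ(v₁² − v₂²) − ρgΔh.
P₂ = 284000 + ½·1000·(1.28² − 11.1²) − 1000·9.81·(−3.46) = 284000 + (-60800) − (-33900) = 257000 Pa.

P₂ = 257000 Pa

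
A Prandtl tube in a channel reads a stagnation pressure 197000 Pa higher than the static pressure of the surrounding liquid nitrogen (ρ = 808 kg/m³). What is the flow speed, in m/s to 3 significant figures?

v ≈ 22.1 m/s

Bernoulli between the free stream and the stagnation point: ½ρv² = P_stag − P_static.
v = √(2ΔP/ρ) = √(2·197000/808) = 22.1 m/s.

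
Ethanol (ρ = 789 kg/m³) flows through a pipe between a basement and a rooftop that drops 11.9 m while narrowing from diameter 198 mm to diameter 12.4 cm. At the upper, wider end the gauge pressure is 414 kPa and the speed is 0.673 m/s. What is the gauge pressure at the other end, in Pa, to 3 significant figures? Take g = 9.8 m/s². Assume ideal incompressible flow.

Mass conservation (A₁v₁ = A₂v₂) gives v₂ = 0.673 × 308/121 = 1.72 m/s.
Energy conservation along the streamline gives P₂ = P₁ − ½ρ(v₂² − v₁²) − ρg(h₂ − h₁).
P₂ = 414000 + ½·789·(0.673² − 1.72²) − 789·9.8·(−11.9) = 414000 + (-983) − (-92000) = 505000 Pa.

P₂ ≈ 505000 Pa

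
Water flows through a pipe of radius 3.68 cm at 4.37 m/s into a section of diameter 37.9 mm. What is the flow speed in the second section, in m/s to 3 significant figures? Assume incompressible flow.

The volume flow rate is constant, so v₂ = (A₁/A₂)v₁ = (42.5/11.3)·4.37 = 16.5 m/s.

v₂ ≈ 16.5 m/s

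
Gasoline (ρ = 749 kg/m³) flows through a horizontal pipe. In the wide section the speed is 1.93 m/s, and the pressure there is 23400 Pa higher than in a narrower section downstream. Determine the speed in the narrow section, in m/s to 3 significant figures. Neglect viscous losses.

v₂ = 8.14 m/s

Horizontal Bernoulli: P₁ + ½ρv₁² = P₂ + ½ρv₂², so v₂² = v₁² + 2(P₁ − P₂)/ρ.
v₂ = √(1.93² + 2·23400/749) = √(3.72 + 62.5) = 8.14 m/s.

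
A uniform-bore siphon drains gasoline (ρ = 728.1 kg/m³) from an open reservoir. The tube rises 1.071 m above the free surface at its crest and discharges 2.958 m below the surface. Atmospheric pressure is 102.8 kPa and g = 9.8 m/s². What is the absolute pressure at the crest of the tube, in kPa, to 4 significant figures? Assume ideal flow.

P_top = 74.05 kPa

From the surface to the outlet (both open to atmosphere, surface at rest): v = √(2g·h_out) = √(2·9.8·2.958) = 7.614 m/s.
The bore is uniform, so the speed at the crest is the same v. Bernoulli surface→crest: P_atm = P_top + ½ρv² + ρg·h_top.
P_top = 102800 − ½·728.1·7.614² − 728.1·9.8·1.071 = 74050 Pa.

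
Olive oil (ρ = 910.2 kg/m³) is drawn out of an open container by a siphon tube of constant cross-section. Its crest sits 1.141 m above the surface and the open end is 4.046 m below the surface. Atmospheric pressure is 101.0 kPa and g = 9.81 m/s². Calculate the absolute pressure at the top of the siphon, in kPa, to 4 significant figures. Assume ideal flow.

P_top ≈ 54.68 kPa

Bernoulli surface→outlet gives ½v² = g·h_out, so v = √(2·9.81·4.046) = 8.910 m/s.
Continuity keeps v the same throughout the tube; from surface to crest, P_atm + 0 = P_top + ½ρv² + ρg·h_top.
P_top = 101000 − ½·910.2·8.910² − 910.2·9.81·1.141 = 54680 Pa.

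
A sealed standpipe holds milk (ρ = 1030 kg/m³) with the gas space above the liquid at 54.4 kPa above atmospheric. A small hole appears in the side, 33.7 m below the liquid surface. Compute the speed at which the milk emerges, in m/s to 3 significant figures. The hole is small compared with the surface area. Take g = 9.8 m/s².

v = 27.7 m/s

Take point 1 at the surface (v₁ ≈ 0) and point 2 at the hole (at atmospheric pressure). Bernoulli: P₁ + ρg h = P_atm + ½ρv₂².
With P₁ − P_atm = 54400 Pa, v₂ = √(2gh + 2ΔP/ρ) = √(2·9.8·33.7 + 2·54400/1030) = 27.7 m/s.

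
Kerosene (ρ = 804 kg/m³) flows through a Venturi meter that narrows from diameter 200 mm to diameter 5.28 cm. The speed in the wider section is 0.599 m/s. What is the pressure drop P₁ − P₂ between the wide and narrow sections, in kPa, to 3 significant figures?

Continuity gives A₁v₁ = A₂v₂, so v₂ = (314 cm²)/(21.9 cm²) × 0.599 m/s = 8.59 m/s.
Along the horizontal streamline, P + ½ρv² is constant.
P₁ − P₂ = ½·804·(8.59² − 0.599²) = ½·804·73.5 = 29500 Pa.

29.5 kPa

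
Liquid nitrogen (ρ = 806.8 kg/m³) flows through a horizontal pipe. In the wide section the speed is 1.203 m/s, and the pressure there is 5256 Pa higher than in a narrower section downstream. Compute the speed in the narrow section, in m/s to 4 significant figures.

v₂ ≈ 3.805 m/s

Along the level pipe P + ½ρv² is conserved, hence v₂² = v₁² + 2(P₁ − P₂)/ρ.
v₂ = √(1.203² + 2·5256/806.8) = √(1.447 + 13.03) = 3.805 m/s.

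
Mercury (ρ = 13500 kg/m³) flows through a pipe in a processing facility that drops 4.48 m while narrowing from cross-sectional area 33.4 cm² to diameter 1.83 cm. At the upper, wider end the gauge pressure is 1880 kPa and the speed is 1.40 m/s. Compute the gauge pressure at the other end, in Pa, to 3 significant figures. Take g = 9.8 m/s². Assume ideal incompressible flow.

By continuity, v₂ = v₁·A₁/A₂ = 1.40·(33.4/2.63) = 17.8 m/s.
Energy conservation along the streamline gives P₂ = P₁ − ½ρ(v₂² − v₁²) − ρg(h₂ − h₁).
P₂ = 1880000 + ½·13500·(1.40² − 17.8²) − 13500·9.8·(−4.48) = 1880000 + (-2120000) − (-593000) = 353000 Pa.

P₂ ≈ 353000 Pa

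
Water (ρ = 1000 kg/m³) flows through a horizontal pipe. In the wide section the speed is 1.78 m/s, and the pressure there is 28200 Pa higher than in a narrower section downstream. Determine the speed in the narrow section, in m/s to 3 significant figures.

v₂ ≈ 7.72 m/s

Horizontal Bernoulli: P₁ + ½ρv₁² = P₂ + ½ρv₂², so v₂² = v₁² + 2(P₁ − P₂)/ρ.
v₂ = √(1.78² + 2·28200/1000) = √(3.17 + 56.4) = 7.72 m/s.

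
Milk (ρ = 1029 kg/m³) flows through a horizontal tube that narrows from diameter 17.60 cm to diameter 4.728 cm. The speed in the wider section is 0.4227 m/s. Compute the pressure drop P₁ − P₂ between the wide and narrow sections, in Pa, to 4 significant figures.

Continuity gives A₁v₁ = A₂v₂, so v₂ = (243.3 cm²)/(17.56 cm²) × 0.4227 m/s = 5.857 m/s.
Bernoulli (h₁ = h₂): P₁ − P₂ = ½ρ(v₂² − v₁²).
P₁ − P₂ = ½·1029·(5.857² − 0.4227²) = ½·1029·34.13 = 17560 Pa.

ΔP ≈ 17560 Pa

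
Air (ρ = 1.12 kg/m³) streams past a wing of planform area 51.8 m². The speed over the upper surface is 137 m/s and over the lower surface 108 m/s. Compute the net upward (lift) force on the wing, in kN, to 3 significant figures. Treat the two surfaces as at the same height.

F = 206 kN

With equal heights on the two surfaces, Bernoulli gives P_lower − P_upper = ½ρ(v_upper² − v_lower²).
ΔP = ½·1.12·(137² − 108²) = 3980 Pa.
Lift = ΔP · A = 3980 × 51.8 = 206000 N.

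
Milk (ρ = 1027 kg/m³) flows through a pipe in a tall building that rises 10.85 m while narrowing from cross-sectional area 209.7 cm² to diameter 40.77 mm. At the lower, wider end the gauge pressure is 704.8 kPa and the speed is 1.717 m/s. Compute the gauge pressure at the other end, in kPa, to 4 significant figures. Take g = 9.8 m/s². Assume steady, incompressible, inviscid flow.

Continuity gives A₁v₁ = A₂v₂, so v₂ = (209.7 cm²)/(13.05 cm²) × 1.717 m/s = 27.58 m/s.
Bernoulli: P₁ + ½ρv₁² + ρg h₁ = P₂ + ½ρv₂² + ρg h₂, so P₂ = P₁ + ½ρ(v₁² − v₂²) − ρg(h₂ − h₁).
P₂ = 704800 + ½·1027·(1.717² − 27.58²) − 1027·9.8·(+10.85) = 704800 + (-389100) − (109200) = 206500 Pa.

P₂ = 206.5 kPa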